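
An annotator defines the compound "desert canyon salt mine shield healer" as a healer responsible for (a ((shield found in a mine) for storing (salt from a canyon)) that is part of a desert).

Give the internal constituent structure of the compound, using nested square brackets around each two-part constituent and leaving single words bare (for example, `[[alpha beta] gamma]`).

At the top level: head "healer"; modifier "desert canyon salt mine shield".
"desert canyon salt mine shield" → head "shield" (specifically "canyon salt mine shield"), modifier "desert".
"canyon salt mine shield" → head "shield" (specifically "mine shield"), modifier "canyon salt".
"canyon salt" → head "salt", modifier "canyon".
"mine shield" → head "shield", modifier "mine".
So the structure is [[desert [[canyon salt] [mine shield]]] healer].

[[desert [[canyon salt] [mine shield]]] healer]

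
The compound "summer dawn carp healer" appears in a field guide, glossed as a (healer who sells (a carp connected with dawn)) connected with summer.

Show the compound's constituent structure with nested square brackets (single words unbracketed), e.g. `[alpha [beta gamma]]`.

[summer [[dawn carp] healer]]

Overall it is a kind of healer (specifically "dawn carp healer"); the modifier is "summer".
Inside "dawn carp healer": head "healer", modifier "dawn carp".
Inside "dawn carp": head "carp", modifier "dawn".
So the structure is [summer [[dawn carp] healer]].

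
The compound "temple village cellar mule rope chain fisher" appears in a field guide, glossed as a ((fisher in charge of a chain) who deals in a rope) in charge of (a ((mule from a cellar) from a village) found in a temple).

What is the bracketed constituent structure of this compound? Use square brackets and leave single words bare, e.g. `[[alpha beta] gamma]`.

[[temple [village [cellar mule]]] [rope [chain fisher]]]

The outermost head in the paraphrase is "fisher" (specifically "rope chain fisher"), modified by "temple village cellar mule".
"temple village cellar mule" → head "mule" (specifically "village cellar mule"), modifier "temple".
"village cellar mule" → head "mule" (specifically "cellar mule"), modifier "village".
"cellar mule" → head "mule", modifier "cellar".
"rope chain fisher" → head "fisher" (specifically "chain fisher"), modifier "rope".
"chain fisher" → head "fisher", modifier "chain".
Assembled: [[temple [village [cellar mule]]] [rope [chain fisher]]].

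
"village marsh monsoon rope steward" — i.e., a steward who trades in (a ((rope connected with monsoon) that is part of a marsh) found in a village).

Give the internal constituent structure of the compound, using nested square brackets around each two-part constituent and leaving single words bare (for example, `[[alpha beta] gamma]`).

The outermost head in the paraphrase is "steward", modified by "village marsh monsoon rope".
"village marsh monsoon rope" → head "rope" (specifically "marsh monsoon rope"), modifier "village".
"marsh monsoon rope" → head "rope" (specifically "monsoon rope"), modifier "marsh".
"monsoon rope" → head "rope", modifier "monsoon".
Assembled: [[village [marsh [monsoon rope]]] steward].

[[village [marsh [monsoon rope]]] steward]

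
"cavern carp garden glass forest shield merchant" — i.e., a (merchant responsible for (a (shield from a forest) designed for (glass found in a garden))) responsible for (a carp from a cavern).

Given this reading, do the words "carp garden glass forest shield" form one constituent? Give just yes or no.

The top-level split is [cavern carp] [garden glass forest shield merchant]; the full structure is [[cavern carp] [[[garden glass] [forest shield]] merchant]].
"carp garden glass forest shield" straddles a constituent boundary, so it is not a single unit.

no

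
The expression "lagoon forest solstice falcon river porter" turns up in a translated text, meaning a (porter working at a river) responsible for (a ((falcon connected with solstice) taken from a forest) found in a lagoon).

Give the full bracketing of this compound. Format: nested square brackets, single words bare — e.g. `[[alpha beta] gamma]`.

Overall it is a kind of porter (specifically "river porter"); the modifier is "lagoon forest solstice falcon".
Inside "lagoon forest solstice falcon": head "falcon" (specifically "forest solstice falcon"), modifier "lagoon".
Inside "forest solstice falcon": head "falcon" (specifically "solstice falcon"), modifier "forest".
Inside "solstice falcon": head "falcon", modifier "solstice".
Inside "river porter": head "porter", modifier "river".
So the structure is [[lagoon [forest [solstice falcon]]] [river porter]].

[[lagoon [forest [solstice falcon]]] [river porter]]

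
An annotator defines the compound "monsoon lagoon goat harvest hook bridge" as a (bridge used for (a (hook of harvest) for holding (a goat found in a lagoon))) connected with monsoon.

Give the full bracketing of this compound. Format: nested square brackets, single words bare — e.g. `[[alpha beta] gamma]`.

Overall it is a kind of bridge (specifically "lagoon goat harvest hook bridge"); the modifier is "monsoon".
Inside "lagoon goat harvest hook bridge": head "bridge", modifier "lagoon goat harvest hook".
Inside "lagoon goat harvest hook": head "hook" (specifically "harvest hook"), modifier "lagoon goat".
Inside "lagoon goat": head "goat", modifier "lagoon".
Inside "harvest hook": head "hook", modifier "harvest".
So the structure is [monsoon [[[lagoon goat] [harvest hook]] bridge]].

[monsoon [[[lagoon goat] [harvest hook]] bridge]]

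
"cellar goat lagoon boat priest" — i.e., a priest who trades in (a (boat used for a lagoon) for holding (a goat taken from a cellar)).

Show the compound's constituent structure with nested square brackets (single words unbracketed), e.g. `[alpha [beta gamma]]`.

At the top level: head "priest"; modifier "cellar goat lagoon boat".
Within "cellar goat lagoon boat", the head is "boat" (specifically "lagoon boat") and the modifier is "cellar goat".
Within "cellar goat", the head is "goat" and the modifier is "cellar".
Within "lagoon boat", the head is "boat" and the modifier is "lagoon".
Assembled: [[[cellar goat] [lagoon boat]] priest].

[[[cellar goat] [lagoon boat]] priest]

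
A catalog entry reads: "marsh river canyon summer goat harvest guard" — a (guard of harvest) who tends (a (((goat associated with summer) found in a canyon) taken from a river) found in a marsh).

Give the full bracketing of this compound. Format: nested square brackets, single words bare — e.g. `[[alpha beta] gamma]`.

The outermost head in the paraphrase is "guard" (specifically "harvest guard"), modified by "marsh river canyon summer goat".
Inside "marsh river canyon summer goat": head "goat" (specifically "river canyon summer goat"), modifier "marsh".
Inside "river canyon summer goat": head "goat" (specifically "canyon summer goat"), modifier "river".
Inside "canyon summer goat": head "goat" (specifically "summer goat"), modifier "canyon".
Inside "summer goat": head "goat", modifier "summer".
Inside "harvest guard": head "guard", modifier "harvest".
Putting it together: [[marsh [river [canyon [summer goat]]]] [harvest guard]].

[[marsh [river [canyon [summer goat]]]] [harvest guard]]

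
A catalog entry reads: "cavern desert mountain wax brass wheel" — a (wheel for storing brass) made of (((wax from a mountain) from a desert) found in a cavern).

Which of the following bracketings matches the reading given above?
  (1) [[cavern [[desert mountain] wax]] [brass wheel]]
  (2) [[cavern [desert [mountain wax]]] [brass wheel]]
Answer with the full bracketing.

The paraphrase's head is the "wheel" part ("brass wheel"); its modifier is "cavern desert mountain wax".
That top-level split, carried through the inner groups, gives [[cavern [desert [mountain wax]]] [brass wheel]].

[[cavern [desert [mountain wax]]] [brass wheel]]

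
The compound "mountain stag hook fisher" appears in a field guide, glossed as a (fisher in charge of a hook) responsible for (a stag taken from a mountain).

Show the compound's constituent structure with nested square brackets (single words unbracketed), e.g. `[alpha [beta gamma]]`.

[[mountain stag] [hook fisher]]

At the top level: head "fisher" (specifically "hook fisher"); modifier "mountain stag".
Within "mountain stag", the head is "stag" and the modifier is "mountain".
Within "hook fisher", the head is "fisher" and the modifier is "hook".
So the structure is [[mountain stag] [hook fisher]].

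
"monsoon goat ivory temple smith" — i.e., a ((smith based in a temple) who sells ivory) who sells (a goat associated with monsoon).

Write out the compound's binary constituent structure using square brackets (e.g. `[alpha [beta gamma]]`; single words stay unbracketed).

Overall it is a kind of smith (specifically "ivory temple smith"); the modifier is "monsoon goat".
Inside "monsoon goat": head "goat", modifier "monsoon".
Inside "ivory temple smith": head "smith" (specifically "temple smith"), modifier "ivory".
Inside "temple smith": head "smith", modifier "temple".
Assembled: [[monsoon goat] [ivory [temple smith]]].

[[monsoon goat] [ivory [temple smith]]]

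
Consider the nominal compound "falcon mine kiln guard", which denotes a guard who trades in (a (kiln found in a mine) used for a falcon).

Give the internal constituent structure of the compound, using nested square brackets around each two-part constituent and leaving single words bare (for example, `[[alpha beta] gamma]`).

Whole compound: head "guard", modifier "falcon mine kiln".
"falcon mine kiln" → head "kiln" (specifically "mine kiln"), modifier "falcon".
"mine kiln" → head "kiln", modifier "mine".
So the structure is [[falcon [mine kiln]] guard].

[[falcon [mine kiln]] guard]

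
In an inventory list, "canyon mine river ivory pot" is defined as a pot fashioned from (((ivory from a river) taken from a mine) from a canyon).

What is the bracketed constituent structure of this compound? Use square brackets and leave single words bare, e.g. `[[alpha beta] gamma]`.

[[canyon [mine [river ivory]]] pot]

The outermost head in the paraphrase is "pot", modified by "canyon mine river ivory".
Within "canyon mine river ivory", the head is "ivory" (specifically "mine river ivory") and the modifier is "canyon".
Within "mine river ivory", the head is "ivory" (specifically "river ivory") and the modifier is "mine".
Within "river ivory", the head is "ivory" and the modifier is "river".
So the structure is [[canyon [mine [river ivory]]] pot].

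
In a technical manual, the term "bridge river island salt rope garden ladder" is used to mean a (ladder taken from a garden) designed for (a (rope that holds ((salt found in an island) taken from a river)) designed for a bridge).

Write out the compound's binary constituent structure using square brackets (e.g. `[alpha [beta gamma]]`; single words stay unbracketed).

[[bridge [[river [island salt]] rope]] [garden ladder]]

Whole compound: head "ladder" (specifically "garden ladder"), modifier "bridge river island salt rope".
"bridge river island salt rope" → head "rope" (specifically "river island salt rope"), modifier "bridge".
"river island salt rope" → head "rope", modifier "river island salt".
"river island salt" → head "salt" (specifically "island salt"), modifier "river".
"island salt" → head "salt", modifier "island".
"garden ladder" → head "ladder", modifier "garden".
So the structure is [[bridge [[river [island salt]] rope]] [garden ladder]].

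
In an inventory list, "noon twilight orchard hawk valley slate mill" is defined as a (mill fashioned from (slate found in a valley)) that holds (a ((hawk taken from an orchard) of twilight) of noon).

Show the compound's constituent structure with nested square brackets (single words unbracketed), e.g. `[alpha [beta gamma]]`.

At the top level: head "mill" (specifically "valley slate mill"); modifier "noon twilight orchard hawk".
Inside "noon twilight orchard hawk": head "hawk" (specifically "twilight orchard hawk"), modifier "noon".
Inside "twilight orchard hawk": head "hawk" (specifically "orchard hawk"), modifier "twilight".
Inside "orchard hawk": head "hawk", modifier "orchard".
Inside "valley slate mill": head "mill", modifier "valley slate".
Inside "valley slate": head "slate", modifier "valley".
Assembled: [[noon [twilight [orchard hawk]]] [[valley slate] mill]].

[[noon [twilight [orchard hawk]]] [[valley slate] mill]]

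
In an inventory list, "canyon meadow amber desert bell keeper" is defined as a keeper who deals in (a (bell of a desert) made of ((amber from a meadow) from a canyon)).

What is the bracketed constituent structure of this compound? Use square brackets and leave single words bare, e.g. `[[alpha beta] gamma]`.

[[[canyon [meadow amber]] [desert bell]] keeper]

Whole compound: head "keeper", modifier "canyon meadow amber desert bell".
Within "canyon meadow amber desert bell", the head is "bell" (specifically "desert bell") and the modifier is "canyon meadow amber".
Within "canyon meadow amber", the head is "amber" (specifically "meadow amber") and the modifier is "canyon".
Within "meadow amber", the head is "amber" and the modifier is "meadow".
Within "desert bell", the head is "bell" and the modifier is "desert".
Putting it together: [[[canyon [meadow amber]] [desert bell]] keeper].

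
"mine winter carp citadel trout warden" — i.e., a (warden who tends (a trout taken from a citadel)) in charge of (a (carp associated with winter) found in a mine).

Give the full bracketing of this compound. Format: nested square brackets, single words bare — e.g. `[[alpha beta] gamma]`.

Whole compound: head "warden" (specifically "citadel trout warden"), modifier "mine winter carp".
Inside "mine winter carp": head "carp" (specifically "winter carp"), modifier "mine".
Inside "winter carp": head "carp", modifier "winter".
Inside "citadel trout warden": head "warden", modifier "citadel trout".
Inside "citadel trout": head "trout", modifier "citadel".
Putting it together: [[mine [winter carp]] [[citadel trout] warden]].

[[mine [winter carp]] [[citadel trout] warden]]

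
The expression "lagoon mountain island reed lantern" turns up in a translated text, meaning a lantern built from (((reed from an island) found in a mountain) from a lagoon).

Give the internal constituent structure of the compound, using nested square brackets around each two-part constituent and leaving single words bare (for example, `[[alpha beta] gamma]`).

[[lagoon [mountain [island reed]]] lantern]

Overall it is a kind of lantern; the modifier is "lagoon mountain island reed".
Within "lagoon mountain island reed", the head is "reed" (specifically "mountain island reed") and the modifier is "lagoon".
Within "mountain island reed", the head is "reed" (specifically "island reed") and the modifier is "mountain".
Within "island reed", the head is "reed" and the modifier is "island".
Putting it together: [[lagoon [mountain [island reed]]] lantern].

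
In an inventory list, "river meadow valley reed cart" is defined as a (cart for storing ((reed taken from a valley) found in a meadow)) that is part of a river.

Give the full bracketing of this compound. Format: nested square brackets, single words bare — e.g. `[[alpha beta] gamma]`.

At the top level: head "cart" (specifically "meadow valley reed cart"); modifier "river".
Within "meadow valley reed cart", the head is "cart" and the modifier is "meadow valley reed".
Within "meadow valley reed", the head is "reed" (specifically "valley reed") and the modifier is "meadow".
Within "valley reed", the head is "reed" and the modifier is "valley".
So the structure is [river [[meadow [valley reed]] cart]].

[river [[meadow [valley reed]] cart]]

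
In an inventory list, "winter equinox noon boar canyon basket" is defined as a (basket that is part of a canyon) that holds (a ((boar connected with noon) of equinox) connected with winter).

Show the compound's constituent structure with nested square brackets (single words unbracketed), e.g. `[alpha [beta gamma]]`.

[[winter [equinox [noon boar]]] [canyon basket]]

Overall it is a kind of basket (specifically "canyon basket"); the modifier is "winter equinox noon boar".
Within "winter equinox noon boar", the head is "boar" (specifically "equinox noon boar") and the modifier is "winter".
Within "equinox noon boar", the head is "boar" (specifically "noon boar") and the modifier is "equinox".
Within "noon boar", the head is "boar" and the modifier is "noon".
Within "canyon basket", the head is "basket" and the modifier is "canyon".
Assembled: [[winter [equinox [noon boar]]] [canyon basket]].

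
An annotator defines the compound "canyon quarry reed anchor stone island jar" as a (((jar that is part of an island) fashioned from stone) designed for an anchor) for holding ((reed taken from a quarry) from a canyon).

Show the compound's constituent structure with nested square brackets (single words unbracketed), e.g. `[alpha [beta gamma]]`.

Whole compound: head "jar" (specifically "anchor stone island jar"), modifier "canyon quarry reed".
Inside "canyon quarry reed": head "reed" (specifically "quarry reed"), modifier "canyon".
Inside "quarry reed": head "reed", modifier "quarry".
Inside "anchor stone island jar": head "jar" (specifically "stone island jar"), modifier "anchor".
Inside "stone island jar": head "jar" (specifically "island jar"), modifier "stone".
Inside "island jar": head "jar", modifier "island".
Putting it together: [[canyon [quarry reed]] [anchor [stone [island jar]]]].

[[canyon [quarry reed]] [anchor [stone [island jar]]]]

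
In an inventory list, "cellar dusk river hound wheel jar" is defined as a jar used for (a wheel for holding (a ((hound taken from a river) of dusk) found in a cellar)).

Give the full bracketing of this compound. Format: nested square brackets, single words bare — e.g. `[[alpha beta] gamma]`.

Overall it is a kind of jar; the modifier is "cellar dusk river hound wheel".
Within "cellar dusk river hound wheel", the head is "wheel" and the modifier is "cellar dusk river hound".
Within "cellar dusk river hound", the head is "hound" (specifically "dusk river hound") and the modifier is "cellar".
Within "dusk river hound", the head is "hound" (specifically "river hound") and the modifier is "dusk".
Within "river hound", the head is "hound" and the modifier is "river".
Putting it together: [[[cellar [dusk [river hound]]] wheel] jar].

[[[cellar [dusk [river hound]]] wheel] jar]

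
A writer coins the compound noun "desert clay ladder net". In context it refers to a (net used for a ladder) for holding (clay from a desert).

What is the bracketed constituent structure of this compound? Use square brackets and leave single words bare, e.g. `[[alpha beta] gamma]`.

[[desert clay] [ladder net]]

Whole compound: head "net" (specifically "ladder net"), modifier "desert clay".
Inside "desert clay": head "clay", modifier "desert".
Inside "ladder net": head "net", modifier "ladder".
Assembled: [[desert clay] [ladder net]].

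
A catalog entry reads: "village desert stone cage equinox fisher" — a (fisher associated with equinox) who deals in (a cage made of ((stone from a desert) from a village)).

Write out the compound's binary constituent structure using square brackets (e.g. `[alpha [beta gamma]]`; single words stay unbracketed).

At the top level: head "fisher" (specifically "equinox fisher"); modifier "village desert stone cage".
Inside "village desert stone cage": head "cage", modifier "village desert stone".
Inside "village desert stone": head "stone" (specifically "desert stone"), modifier "village".
Inside "desert stone": head "stone", modifier "desert".
Inside "equinox fisher": head "fisher", modifier "equinox".
Putting it together: [[[village [desert stone]] cage] [equinox fisher]].

[[[village [desert stone]] cage] [equinox fisher]]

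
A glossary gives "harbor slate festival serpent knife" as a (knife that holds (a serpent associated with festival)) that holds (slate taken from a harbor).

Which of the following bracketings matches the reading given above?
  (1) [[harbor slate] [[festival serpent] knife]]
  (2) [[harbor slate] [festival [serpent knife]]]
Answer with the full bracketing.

[[harbor slate] [[festival serpent] knife]]

The paraphrase's head is the "knife" part ("festival serpent knife"); its modifier is "harbor slate".
That top-level split, carried through the inner groups, gives [[harbor slate] [[festival serpent] knife]].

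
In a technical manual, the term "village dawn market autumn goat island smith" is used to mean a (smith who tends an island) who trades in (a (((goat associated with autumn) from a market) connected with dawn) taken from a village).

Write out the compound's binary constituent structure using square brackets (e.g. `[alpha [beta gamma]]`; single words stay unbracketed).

The outermost head in the paraphrase is "smith" (specifically "island smith"), modified by "village dawn market autumn goat".
"village dawn market autumn goat" → head "goat" (specifically "dawn market autumn goat"), modifier "village".
"dawn market autumn goat" → head "goat" (specifically "market autumn goat"), modifier "dawn".
"market autumn goat" → head "goat" (specifically "autumn goat"), modifier "market".
"autumn goat" → head "goat", modifier "autumn".
"island smith" → head "smith", modifier "island".
Putting it together: [[village [dawn [market [autumn goat]]]] [island smith]].

[[village [dawn [market [autumn goat]]]] [island smith]]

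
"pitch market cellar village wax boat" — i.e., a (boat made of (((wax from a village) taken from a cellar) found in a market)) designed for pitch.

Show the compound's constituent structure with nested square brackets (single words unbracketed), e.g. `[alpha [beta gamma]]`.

[pitch [[market [cellar [village wax]]] boat]]

Whole compound: head "boat" (specifically "market cellar village wax boat"), modifier "pitch".
Within "market cellar village wax boat", the head is "boat" and the modifier is "market cellar village wax".
Within "market cellar village wax", the head is "wax" (specifically "cellar village wax") and the modifier is "market".
Within "cellar village wax", the head is "wax" (specifically "village wax") and the modifier is "cellar".
Within "village wax", the head is "wax" and the modifier is "village".
Assembled: [pitch [[market [cellar [village wax]]] boat]].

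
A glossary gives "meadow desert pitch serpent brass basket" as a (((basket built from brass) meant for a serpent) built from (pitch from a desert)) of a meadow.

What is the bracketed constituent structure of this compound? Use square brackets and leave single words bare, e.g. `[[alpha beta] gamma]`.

At the top level: head "basket" (specifically "desert pitch serpent brass basket"); modifier "meadow".
"desert pitch serpent brass basket" → head "basket" (specifically "serpent brass basket"), modifier "desert pitch".
"desert pitch" → head "pitch", modifier "desert".
"serpent brass basket" → head "basket" (specifically "brass basket"), modifier "serpent".
"brass basket" → head "basket", modifier "brass".
So the structure is [meadow [[desert pitch] [serpent [brass basket]]]].

[meadow [[desert pitch] [serpent [brass basket]]]]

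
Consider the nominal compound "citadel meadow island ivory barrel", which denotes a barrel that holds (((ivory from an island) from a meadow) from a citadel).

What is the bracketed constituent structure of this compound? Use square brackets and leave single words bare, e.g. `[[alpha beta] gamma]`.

Whole compound: head "barrel", modifier "citadel meadow island ivory".
Inside "citadel meadow island ivory": head "ivory" (specifically "meadow island ivory"), modifier "citadel".
Inside "meadow island ivory": head "ivory" (specifically "island ivory"), modifier "meadow".
Inside "island ivory": head "ivory", modifier "island".
So the structure is [[citadel [meadow [island ivory]]] barrel].

[[citadel [meadow [island ivory]]] barrel]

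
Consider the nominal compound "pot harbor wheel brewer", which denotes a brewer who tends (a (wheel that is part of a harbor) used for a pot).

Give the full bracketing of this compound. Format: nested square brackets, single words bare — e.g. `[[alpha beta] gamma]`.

[[pot [harbor wheel]] brewer]

At the top level: head "brewer"; modifier "pot harbor wheel".
Within "pot harbor wheel", the head is "wheel" (specifically "harbor wheel") and the modifier is "pot".
Within "harbor wheel", the head is "wheel" and the modifier is "harbor".
So the structure is [[pot [harbor wheel]] brewer].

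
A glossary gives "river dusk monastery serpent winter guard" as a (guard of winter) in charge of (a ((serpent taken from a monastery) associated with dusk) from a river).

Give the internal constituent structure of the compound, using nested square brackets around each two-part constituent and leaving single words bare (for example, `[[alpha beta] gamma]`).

[[river [dusk [monastery serpent]]] [winter guard]]

Overall it is a kind of guard (specifically "winter guard"); the modifier is "river dusk monastery serpent".
Within "river dusk monastery serpent", the head is "serpent" (specifically "dusk monastery serpent") and the modifier is "river".
Within "dusk monastery serpent", the head is "serpent" (specifically "monastery serpent") and the modifier is "dusk".
Within "monastery serpent", the head is "serpent" and the modifier is "monastery".
Within "winter guard", the head is "guard" and the modifier is "winter".
So the structure is [[river [dusk [monastery serpent]]] [winter guard]].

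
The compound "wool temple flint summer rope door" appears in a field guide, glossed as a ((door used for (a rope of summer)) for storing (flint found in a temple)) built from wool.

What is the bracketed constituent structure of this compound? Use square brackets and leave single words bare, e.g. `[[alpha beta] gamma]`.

Overall it is a kind of door (specifically "temple flint summer rope door"); the modifier is "wool".
Inside "temple flint summer rope door": head "door" (specifically "summer rope door"), modifier "temple flint".
Inside "temple flint": head "flint", modifier "temple".
Inside "summer rope door": head "door", modifier "summer rope".
Inside "summer rope": head "rope", modifier "summer".
Assembled: [wool [[temple flint] [[summer rope] door]]].

[wool [[temple flint] [[summer rope] door]]]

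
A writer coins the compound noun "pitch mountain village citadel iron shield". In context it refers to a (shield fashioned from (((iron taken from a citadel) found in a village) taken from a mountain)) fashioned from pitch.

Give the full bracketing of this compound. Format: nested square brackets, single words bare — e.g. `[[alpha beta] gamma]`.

At the top level: head "shield" (specifically "mountain village citadel iron shield"); modifier "pitch".
Inside "mountain village citadel iron shield": head "shield", modifier "mountain village citadel iron".
Inside "mountain village citadel iron": head "iron" (specifically "village citadel iron"), modifier "mountain".
Inside "village citadel iron": head "iron" (specifically "citadel iron"), modifier "village".
Inside "citadel iron": head "iron", modifier "citadel".
Assembled: [pitch [[mountain [village [citadel iron]]] shield]].

[pitch [[mountain [village [citadel iron]]] shield]]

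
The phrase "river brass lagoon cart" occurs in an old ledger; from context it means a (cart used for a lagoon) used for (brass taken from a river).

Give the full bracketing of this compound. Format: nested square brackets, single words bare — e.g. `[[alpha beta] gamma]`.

[[river brass] [lagoon cart]]

Overall it is a kind of cart (specifically "lagoon cart"); the modifier is "river brass".
"river brass" → head "brass", modifier "river".
"lagoon cart" → head "cart", modifier "lagoon".
Putting it together: [[river brass] [lagoon cart]].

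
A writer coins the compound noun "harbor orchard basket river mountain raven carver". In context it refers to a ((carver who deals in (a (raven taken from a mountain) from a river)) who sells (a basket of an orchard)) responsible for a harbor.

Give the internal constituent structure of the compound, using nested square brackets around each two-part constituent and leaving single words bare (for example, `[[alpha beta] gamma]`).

At the top level: head "carver" (specifically "orchard basket river mountain raven carver"); modifier "harbor".
Inside "orchard basket river mountain raven carver": head "carver" (specifically "river mountain raven carver"), modifier "orchard basket".
Inside "orchard basket": head "basket", modifier "orchard".
Inside "river mountain raven carver": head "carver", modifier "river mountain raven".
Inside "river mountain raven": head "raven" (specifically "mountain raven"), modifier "river".
Inside "mountain raven": head "raven", modifier "mountain".
Assembled: [harbor [[orchard basket] [[river [mountain raven]] carver]]].

[harbor [[orchard basket] [[river [mountain raven]] carver]]]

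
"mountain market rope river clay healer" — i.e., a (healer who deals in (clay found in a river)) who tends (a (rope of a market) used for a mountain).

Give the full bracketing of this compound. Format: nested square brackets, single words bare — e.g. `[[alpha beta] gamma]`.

[[mountain [market rope]] [[river clay] healer]]

Overall it is a kind of healer (specifically "river clay healer"); the modifier is "mountain market rope".
"mountain market rope" → head "rope" (specifically "market rope"), modifier "mountain".
"market rope" → head "rope", modifier "market".
"river clay healer" → head "healer", modifier "river clay".
"river clay" → head "clay", modifier "river".
Assembled: [[mountain [market rope]] [[river clay] healer]].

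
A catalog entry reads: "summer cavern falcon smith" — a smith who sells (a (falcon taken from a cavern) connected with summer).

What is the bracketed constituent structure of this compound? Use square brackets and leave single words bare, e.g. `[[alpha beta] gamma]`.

Whole compound: head "smith", modifier "summer cavern falcon".
Inside "summer cavern falcon": head "falcon" (specifically "cavern falcon"), modifier "summer".
Inside "cavern falcon": head "falcon", modifier "cavern".
Assembled: [[summer [cavern falcon]] smith].

[[summer [cavern falcon]] smith]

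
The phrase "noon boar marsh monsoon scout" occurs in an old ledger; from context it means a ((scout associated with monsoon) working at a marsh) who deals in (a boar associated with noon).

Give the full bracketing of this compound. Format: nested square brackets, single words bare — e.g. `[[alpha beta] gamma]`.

[[noon boar] [marsh [monsoon scout]]]

At the top level: head "scout" (specifically "marsh monsoon scout"); modifier "noon boar".
"noon boar" → head "boar", modifier "noon".
"marsh monsoon scout" → head "scout" (specifically "monsoon scout"), modifier "marsh".
"monsoon scout" → head "scout", modifier "monsoon".
Putting it together: [[noon boar] [marsh [monsoon scout]]].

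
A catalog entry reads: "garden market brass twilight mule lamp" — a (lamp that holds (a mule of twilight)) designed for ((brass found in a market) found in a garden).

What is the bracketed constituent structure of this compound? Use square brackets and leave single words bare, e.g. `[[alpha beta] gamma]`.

[[garden [market brass]] [[twilight mule] lamp]]

Overall it is a kind of lamp (specifically "twilight mule lamp"); the modifier is "garden market brass".
"garden market brass" → head "brass" (specifically "market brass"), modifier "garden".
"market brass" → head "brass", modifier "market".
"twilight mule lamp" → head "lamp", modifier "twilight mule".
"twilight mule" → head "mule", modifier "twilight".
Putting it together: [[garden [market brass]] [[twilight mule] lamp]].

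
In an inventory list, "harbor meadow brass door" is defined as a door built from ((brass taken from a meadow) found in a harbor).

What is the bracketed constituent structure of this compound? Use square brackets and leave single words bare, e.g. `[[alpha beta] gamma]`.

[[harbor [meadow brass]] door]

At the top level: head "door"; modifier "harbor meadow brass".
Within "harbor meadow brass", the head is "brass" (specifically "meadow brass") and the modifier is "harbor".
Within "meadow brass", the head is "brass" and the modifier is "meadow".
So the structure is [[harbor [meadow brass]] door].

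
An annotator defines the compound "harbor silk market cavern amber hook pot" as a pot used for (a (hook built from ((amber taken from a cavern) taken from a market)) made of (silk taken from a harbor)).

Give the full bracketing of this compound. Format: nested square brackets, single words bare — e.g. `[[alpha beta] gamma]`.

The outermost head in the paraphrase is "pot", modified by "harbor silk market cavern amber hook".
Inside "harbor silk market cavern amber hook": head "hook" (specifically "market cavern amber hook"), modifier "harbor silk".
Inside "harbor silk": head "silk", modifier "harbor".
Inside "market cavern amber hook": head "hook", modifier "market cavern amber".
Inside "market cavern amber": head "amber" (specifically "cavern amber"), modifier "market".
Inside "cavern amber": head "amber", modifier "cavern".
So the structure is [[[harbor silk] [[market [cavern amber]] hook]] pot].

[[[harbor silk] [[market [cavern amber]] hook]] pot]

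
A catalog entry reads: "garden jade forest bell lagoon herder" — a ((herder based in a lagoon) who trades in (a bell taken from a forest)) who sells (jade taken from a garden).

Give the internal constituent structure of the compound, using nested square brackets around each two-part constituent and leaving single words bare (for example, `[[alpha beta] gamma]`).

Whole compound: head "herder" (specifically "forest bell lagoon herder"), modifier "garden jade".
Within "garden jade", the head is "jade" and the modifier is "garden".
Within "forest bell lagoon herder", the head is "herder" (specifically "lagoon herder") and the modifier is "forest bell".
Within "forest bell", the head is "bell" and the modifier is "forest".
Within "lagoon herder", the head is "herder" and the modifier is "lagoon".
So the structure is [[garden jade] [[forest bell] [lagoon herder]]].

[[garden jade] [[forest bell] [lagoon herder]]]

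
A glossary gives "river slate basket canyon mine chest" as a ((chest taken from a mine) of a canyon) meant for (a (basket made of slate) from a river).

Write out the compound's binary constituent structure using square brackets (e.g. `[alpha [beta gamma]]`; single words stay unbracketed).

At the top level: head "chest" (specifically "canyon mine chest"); modifier "river slate basket".
"river slate basket" → head "basket" (specifically "slate basket"), modifier "river".
"slate basket" → head "basket", modifier "slate".
"canyon mine chest" → head "chest" (specifically "mine chest"), modifier "canyon".
"mine chest" → head "chest", modifier "mine".
Assembled: [[river [slate basket]] [canyon [mine chest]]].

[[river [slate basket]] [canyon [mine chest]]]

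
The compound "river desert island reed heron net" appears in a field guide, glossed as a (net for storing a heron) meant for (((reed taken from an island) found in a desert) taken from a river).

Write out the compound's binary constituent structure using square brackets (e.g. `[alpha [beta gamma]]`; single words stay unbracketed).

Overall it is a kind of net (specifically "heron net"); the modifier is "river desert island reed".
Inside "river desert island reed": head "reed" (specifically "desert island reed"), modifier "river".
Inside "desert island reed": head "reed" (specifically "island reed"), modifier "desert".
Inside "island reed": head "reed", modifier "island".
Inside "heron net": head "net", modifier "heron".
Putting it together: [[river [desert [island reed]]] [heron net]].

[[river [desert [island reed]]] [heron net]]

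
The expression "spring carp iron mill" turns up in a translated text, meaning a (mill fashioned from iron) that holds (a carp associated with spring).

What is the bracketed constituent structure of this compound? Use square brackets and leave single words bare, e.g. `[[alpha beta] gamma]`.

[[spring carp] [iron mill]]

Overall it is a kind of mill (specifically "iron mill"); the modifier is "spring carp".
"spring carp" → head "carp", modifier "spring".
"iron mill" → head "mill", modifier "iron".
Putting it together: [[spring carp] [iron mill]].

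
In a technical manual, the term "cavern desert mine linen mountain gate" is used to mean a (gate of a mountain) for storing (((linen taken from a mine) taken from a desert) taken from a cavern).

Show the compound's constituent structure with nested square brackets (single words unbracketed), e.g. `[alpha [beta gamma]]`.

Overall it is a kind of gate (specifically "mountain gate"); the modifier is "cavern desert mine linen".
Within "cavern desert mine linen", the head is "linen" (specifically "desert mine linen") and the modifier is "cavern".
Within "desert mine linen", the head is "linen" (specifically "mine linen") and the modifier is "desert".
Within "mine linen", the head is "linen" and the modifier is "mine".
Within "mountain gate", the head is "gate" and the modifier is "mountain".
So the structure is [[cavern [desert [mine linen]]] [mountain gate]].

[[cavern [desert [mine linen]]] [mountain gate]]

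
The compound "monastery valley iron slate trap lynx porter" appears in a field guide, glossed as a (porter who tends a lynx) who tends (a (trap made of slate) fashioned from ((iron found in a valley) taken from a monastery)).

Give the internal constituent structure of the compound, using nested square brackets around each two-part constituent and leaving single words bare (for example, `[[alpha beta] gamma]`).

Overall it is a kind of porter (specifically "lynx porter"); the modifier is "monastery valley iron slate trap".
"monastery valley iron slate trap" → head "trap" (specifically "slate trap"), modifier "monastery valley iron".
"monastery valley iron" → head "iron" (specifically "valley iron"), modifier "monastery".
"valley iron" → head "iron", modifier "valley".
"slate trap" → head "trap", modifier "slate".
"lynx porter" → head "porter", modifier "lynx".
Putting it together: [[[monastery [valley iron]] [slate trap]] [lynx porter]].

[[[monastery [valley iron]] [slate trap]] [lynx porter]]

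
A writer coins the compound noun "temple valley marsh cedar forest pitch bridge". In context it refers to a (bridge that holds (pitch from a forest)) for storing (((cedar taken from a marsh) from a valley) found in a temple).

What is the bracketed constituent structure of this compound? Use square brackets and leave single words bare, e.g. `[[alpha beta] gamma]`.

[[temple [valley [marsh cedar]]] [[forest pitch] bridge]]

At the top level: head "bridge" (specifically "forest pitch bridge"); modifier "temple valley marsh cedar".
"temple valley marsh cedar" → head "cedar" (specifically "valley marsh cedar"), modifier "temple".
"valley marsh cedar" → head "cedar" (specifically "marsh cedar"), modifier "valley".
"marsh cedar" → head "cedar", modifier "marsh".
"forest pitch bridge" → head "bridge", modifier "forest pitch".
"forest pitch" → head "pitch", modifier "forest".
Assembled: [[temple [valley [marsh cedar]]] [[forest pitch] bridge]].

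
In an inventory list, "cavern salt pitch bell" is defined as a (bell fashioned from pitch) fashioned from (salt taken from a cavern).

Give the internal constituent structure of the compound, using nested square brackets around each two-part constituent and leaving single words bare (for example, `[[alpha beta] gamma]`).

[[cavern salt] [pitch bell]]

The outermost head in the paraphrase is "bell" (specifically "pitch bell"), modified by "cavern salt".
Within "cavern salt", the head is "salt" and the modifier is "cavern".
Within "pitch bell", the head is "bell" and the modifier is "pitch".
Assembled: [[cavern salt] [pitch bell]].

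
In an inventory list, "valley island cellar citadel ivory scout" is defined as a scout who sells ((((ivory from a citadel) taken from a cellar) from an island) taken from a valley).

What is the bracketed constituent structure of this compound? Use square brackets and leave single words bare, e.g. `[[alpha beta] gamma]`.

[[valley [island [cellar [citadel ivory]]]] scout]

Overall it is a kind of scout; the modifier is "valley island cellar citadel ivory".
"valley island cellar citadel ivory" → head "ivory" (specifically "island cellar citadel ivory"), modifier "valley".
"island cellar citadel ivory" → head "ivory" (specifically "cellar citadel ivory"), modifier "island".
"cellar citadel ivory" → head "ivory" (specifically "citadel ivory"), modifier "cellar".
"citadel ivory" → head "ivory", modifier "citadel".
Putting it together: [[valley [island [cellar [citadel ivory]]]] scout].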